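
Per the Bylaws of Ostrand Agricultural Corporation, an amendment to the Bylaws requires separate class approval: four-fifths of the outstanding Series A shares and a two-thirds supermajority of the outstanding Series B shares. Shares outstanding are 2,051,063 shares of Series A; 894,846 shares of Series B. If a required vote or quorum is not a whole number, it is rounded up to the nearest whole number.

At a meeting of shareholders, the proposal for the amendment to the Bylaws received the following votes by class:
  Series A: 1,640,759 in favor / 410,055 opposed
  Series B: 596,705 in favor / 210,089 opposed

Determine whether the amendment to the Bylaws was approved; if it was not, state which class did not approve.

Series A: 4/5 of 2051063 = 1640850.40, rounded up to 1640851; 1,640,851 required, 1,640,759 in favor — not approved.
Series B: 2/3 of 894846 = 596564; 596,564 required, 596,705 in favor — approved.

Not approved — the Series A shares did not give the required vote.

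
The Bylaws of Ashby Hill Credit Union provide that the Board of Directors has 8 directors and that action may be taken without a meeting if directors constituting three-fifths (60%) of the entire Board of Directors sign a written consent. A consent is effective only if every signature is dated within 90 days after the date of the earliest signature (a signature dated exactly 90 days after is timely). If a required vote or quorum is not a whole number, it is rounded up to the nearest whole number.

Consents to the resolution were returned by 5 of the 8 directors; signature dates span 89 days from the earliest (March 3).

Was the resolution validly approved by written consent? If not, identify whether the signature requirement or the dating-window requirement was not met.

Effective — both the signature and dating-window requirements are satisfied.

Signatures required: three-fifths (60%) of 8 — 3/5 of 8 = 4.80, rounded up to 5, so 5 needed; 5 signed. Sufficient.
Dating window: the latest signature is 89 days after the earliest; the limit is 90 days. Within the window.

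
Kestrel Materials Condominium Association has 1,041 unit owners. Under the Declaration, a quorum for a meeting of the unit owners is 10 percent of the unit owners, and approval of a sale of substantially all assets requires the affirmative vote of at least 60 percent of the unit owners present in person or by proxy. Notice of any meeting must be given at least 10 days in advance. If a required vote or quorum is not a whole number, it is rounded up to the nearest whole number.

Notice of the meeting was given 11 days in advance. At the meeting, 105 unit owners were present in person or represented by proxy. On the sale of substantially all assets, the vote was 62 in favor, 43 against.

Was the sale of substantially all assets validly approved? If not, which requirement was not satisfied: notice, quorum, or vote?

Invalid — vote requirement not satisfied.

Notice: 11 days given; 10 required. Satisfied.
Quorum: 10% of 1,041 = 104.10, rounded up to 105; 105 present. Satisfied.
Vote: requires three-fifths of those present (105); 3/5 of 105 = 63, so 63 needed; 62 in favor. Not satisfied.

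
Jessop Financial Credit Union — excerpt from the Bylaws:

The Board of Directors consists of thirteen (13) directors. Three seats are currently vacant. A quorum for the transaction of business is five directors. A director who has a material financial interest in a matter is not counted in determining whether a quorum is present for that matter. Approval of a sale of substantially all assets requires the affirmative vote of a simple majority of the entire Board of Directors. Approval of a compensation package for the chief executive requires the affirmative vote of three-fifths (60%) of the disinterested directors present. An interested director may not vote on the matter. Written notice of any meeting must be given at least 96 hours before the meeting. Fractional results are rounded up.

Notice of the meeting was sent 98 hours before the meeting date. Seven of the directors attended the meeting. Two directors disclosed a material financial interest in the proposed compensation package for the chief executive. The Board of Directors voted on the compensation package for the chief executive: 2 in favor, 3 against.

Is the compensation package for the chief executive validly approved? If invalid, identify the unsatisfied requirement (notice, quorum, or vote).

Notice: 98 hours given; 96 required (98 ≥ 96). Satisfied.
Quorum: 7 present, but the 2 interested directors do not count, leaving 5. Quorum is 5. Satisfied.
Vote: the compensation package for the chief executive requires three-fifths of the disinterested directors present (7 − 2 = 5). 3/5 of 5 = 3, so 3 affirmative votes are needed; 2 voted in favor. Not satisfied.

Invalid — vote requirement not satisfied.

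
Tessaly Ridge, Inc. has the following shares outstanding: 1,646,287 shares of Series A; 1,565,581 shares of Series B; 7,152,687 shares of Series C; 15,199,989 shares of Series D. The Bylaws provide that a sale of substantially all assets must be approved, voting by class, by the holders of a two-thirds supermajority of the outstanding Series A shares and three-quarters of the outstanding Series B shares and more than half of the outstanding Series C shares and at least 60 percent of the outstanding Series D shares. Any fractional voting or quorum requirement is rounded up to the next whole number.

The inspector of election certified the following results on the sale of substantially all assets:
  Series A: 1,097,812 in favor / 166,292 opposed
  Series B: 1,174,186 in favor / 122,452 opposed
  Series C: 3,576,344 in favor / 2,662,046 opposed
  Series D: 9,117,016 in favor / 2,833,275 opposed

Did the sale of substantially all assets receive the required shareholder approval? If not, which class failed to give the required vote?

Series A: 2/3 of 1646287 = 1097524.67, rounded up to 1097525; 1,097,525 required, 1,097,812 in favor — approved.
Series B: 3/4 of 1565581 = 1174185.75, rounded up to 1174186; 1,174,186 required, 1,174,186 in favor — approved.
Series C: a majority of 7152687 is 3576344; 3,576,344 required, 3,576,344 in favor — approved.
Series D: 3/5 of 15199989 = 9119993.40, rounded up to 9119994; 9,119,994 required, 9,117,016 in favor — not approved.

Not approved — the Series D shares did not give the required vote.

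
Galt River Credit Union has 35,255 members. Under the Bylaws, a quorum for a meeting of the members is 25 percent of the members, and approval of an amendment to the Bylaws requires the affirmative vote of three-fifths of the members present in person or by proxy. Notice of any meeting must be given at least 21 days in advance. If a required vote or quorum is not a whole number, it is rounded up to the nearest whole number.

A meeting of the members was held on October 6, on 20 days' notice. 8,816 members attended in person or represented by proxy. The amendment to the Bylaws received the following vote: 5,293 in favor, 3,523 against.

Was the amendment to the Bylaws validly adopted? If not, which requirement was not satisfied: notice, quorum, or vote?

Notice: 20 days given; 21 required. Not satisfied.
Quorum: 25% of 35,255 = 8,813.75, rounded up to 8,814; 8,816 present. Satisfied.
Vote: requires three-fifths of those present (8,816); 3/5 of 8816 = 5289.60, rounded up to 5290, so 5,290 needed; 5,293 in favor. Satisfied.

Invalid — notice requirement not satisfied.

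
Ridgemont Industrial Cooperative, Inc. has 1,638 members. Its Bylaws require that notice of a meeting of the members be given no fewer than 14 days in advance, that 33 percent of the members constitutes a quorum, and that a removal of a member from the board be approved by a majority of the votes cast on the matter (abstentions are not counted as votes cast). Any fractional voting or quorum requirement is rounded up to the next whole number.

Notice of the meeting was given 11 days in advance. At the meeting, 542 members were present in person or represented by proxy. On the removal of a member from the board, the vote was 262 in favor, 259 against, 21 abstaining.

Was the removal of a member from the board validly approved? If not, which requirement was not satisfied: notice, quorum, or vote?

Invalid — notice requirement not satisfied.

Notice: 11 days given; 14 required. Not satisfied.
Quorum: 33% of 1,638 = 540.54, rounded up to 541; 542 present. Satisfied.
Vote: requires a majority of the votes cast (542 − 21 abstaining = 521); a majority of 521 is 261, so 261 needed; 262 in favor. Satisfied.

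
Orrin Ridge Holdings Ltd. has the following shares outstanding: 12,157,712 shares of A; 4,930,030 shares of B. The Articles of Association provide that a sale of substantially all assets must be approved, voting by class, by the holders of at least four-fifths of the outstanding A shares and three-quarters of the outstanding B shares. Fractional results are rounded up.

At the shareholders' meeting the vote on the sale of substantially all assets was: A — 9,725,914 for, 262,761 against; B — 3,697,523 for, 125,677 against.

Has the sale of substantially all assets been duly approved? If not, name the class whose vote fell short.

A: 4/5 of 12157712 = 9726169.60, rounded up to 9726170; 9,726,170 required, 9,725,914 in favor — not approved.
B: 3/4 of 4930030 = 3697522.50, rounded up to 3697523; 3,697,523 required, 3,697,523 in favor — approved.

Not approved — the A shares did not give the required vote.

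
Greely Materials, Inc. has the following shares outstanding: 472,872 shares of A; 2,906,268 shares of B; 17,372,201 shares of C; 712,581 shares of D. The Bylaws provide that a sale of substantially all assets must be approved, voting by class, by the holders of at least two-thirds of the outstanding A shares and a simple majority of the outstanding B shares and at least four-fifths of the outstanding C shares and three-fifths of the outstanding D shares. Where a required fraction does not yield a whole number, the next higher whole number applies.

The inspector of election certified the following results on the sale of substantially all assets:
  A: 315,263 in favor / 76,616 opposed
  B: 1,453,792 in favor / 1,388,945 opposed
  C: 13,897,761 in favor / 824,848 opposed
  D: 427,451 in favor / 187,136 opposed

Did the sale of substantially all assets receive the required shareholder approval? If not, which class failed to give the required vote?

A: 2/3 of 472872 = 315248; 315,248 required, 315,263 in favor — approved.
B: a majority of 2906268 is 1453135; 1,453,135 required, 1,453,792 in favor — approved.
C: 4/5 of 17372201 = 13897760.80, rounded up to 13897761; 13,897,761 required, 13,897,761 in favor — approved.
D: 3/5 of 712581 = 427548.60, rounded up to 427549; 427,549 required, 427,451 in favor — not approved.

Not approved — the D shares did not give the required vote.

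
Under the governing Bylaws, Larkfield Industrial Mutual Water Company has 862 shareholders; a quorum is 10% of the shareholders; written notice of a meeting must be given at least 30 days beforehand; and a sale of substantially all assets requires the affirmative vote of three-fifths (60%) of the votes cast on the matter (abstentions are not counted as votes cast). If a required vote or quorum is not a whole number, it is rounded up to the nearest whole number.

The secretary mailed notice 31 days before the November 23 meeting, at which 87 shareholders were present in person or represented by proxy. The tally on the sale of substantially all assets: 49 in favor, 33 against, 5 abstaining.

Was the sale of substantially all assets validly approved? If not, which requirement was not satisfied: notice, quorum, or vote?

Invalid — vote requirement not satisfied.

Notice: 31 days given; 30 required. Satisfied.
Quorum: 10% of 862 = 86.20, rounded up to 87; 87 present. Satisfied.
Vote: requires three-fifths of the votes cast (87 − 5 abstaining = 82); 3/5 of 82 = 49.20, rounded up to 50, so 50 needed; 49 in favor. Not satisfied.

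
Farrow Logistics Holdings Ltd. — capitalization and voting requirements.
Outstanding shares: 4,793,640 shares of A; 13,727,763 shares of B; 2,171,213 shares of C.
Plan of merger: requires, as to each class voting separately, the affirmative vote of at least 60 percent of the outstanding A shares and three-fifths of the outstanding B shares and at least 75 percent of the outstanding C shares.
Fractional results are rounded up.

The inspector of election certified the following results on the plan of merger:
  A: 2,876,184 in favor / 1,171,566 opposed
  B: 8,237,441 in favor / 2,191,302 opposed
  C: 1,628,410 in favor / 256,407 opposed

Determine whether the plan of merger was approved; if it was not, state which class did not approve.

A: 3/5 of 4793640 = 2876184; 2,876,184 required, 2,876,184 in favor — approved.
B: 3/5 of 13727763 = 8236657.80, rounded up to 8236658; 8,236,658 required, 8,237,441 in favor — approved.
C: 3/4 of 2171213 = 1628409.75, rounded up to 1628410; 1,628,410 required, 1,628,410 in favor — approved.

Approved — every class gave the required vote.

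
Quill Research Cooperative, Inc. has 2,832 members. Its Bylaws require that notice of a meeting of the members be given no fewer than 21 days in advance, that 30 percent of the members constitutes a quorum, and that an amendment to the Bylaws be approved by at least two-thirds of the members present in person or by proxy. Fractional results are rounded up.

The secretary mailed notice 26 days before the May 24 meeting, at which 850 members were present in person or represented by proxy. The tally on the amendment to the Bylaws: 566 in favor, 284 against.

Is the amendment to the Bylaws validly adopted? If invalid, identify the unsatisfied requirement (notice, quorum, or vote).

Invalid — vote requirement not satisfied.

Notice: 26 days given; 21 required. Satisfied.
Quorum: 30% of 2,832 = 849.60, rounded up to 850; 850 present. Satisfied.
Vote: requires two-thirds of those present (850); 2/3 of 850 = 566.67, rounded up to 567, so 567 needed; 566 in favor. Not satisfied.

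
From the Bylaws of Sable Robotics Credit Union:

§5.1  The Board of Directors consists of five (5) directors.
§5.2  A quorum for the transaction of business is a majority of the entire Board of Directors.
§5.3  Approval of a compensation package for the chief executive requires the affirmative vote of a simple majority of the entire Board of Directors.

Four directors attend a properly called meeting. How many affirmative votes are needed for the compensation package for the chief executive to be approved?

3

The compensation package for the chief executive requires a majority of the entire Board of Directors (5).
A majority of 5 is 3.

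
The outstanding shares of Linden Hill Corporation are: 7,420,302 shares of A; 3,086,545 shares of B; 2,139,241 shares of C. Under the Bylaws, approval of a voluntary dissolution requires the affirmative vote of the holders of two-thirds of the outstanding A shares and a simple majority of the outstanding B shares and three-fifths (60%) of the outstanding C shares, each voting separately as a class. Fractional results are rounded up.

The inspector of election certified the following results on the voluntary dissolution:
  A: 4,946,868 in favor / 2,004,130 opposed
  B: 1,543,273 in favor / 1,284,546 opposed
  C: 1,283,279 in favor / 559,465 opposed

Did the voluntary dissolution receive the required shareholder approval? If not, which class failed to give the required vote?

A: 2/3 of 7420302 = 4946868; 4,946,868 required, 4,946,868 in favor — approved.
B: a majority of 3086545 is 1543273; 1,543,273 required, 1,543,273 in favor — approved.
C: 3/5 of 2139241 = 1283544.60, rounded up to 1283545; 1,283,545 required, 1,283,279 in favor — not approved.

Not approved — the C shares did not give the required vote.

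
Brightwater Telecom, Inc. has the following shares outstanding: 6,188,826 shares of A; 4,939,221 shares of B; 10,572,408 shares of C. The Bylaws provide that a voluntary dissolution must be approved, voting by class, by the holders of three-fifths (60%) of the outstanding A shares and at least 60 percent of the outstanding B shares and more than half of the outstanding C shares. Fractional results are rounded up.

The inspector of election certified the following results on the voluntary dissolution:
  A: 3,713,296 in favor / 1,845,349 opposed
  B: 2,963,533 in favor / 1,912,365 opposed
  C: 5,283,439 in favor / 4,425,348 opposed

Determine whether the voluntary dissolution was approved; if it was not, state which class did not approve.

A: 3/5 of 6188826 = 3713295.60, rounded up to 3713296; 3,713,296 required, 3,713,296 in favor — approved.
B: 3/5 of 4939221 = 2963532.60, rounded up to 2963533; 2,963,533 required, 2,963,533 in favor — approved.
C: a majority of 10572408 is 5286205; 5,286,205 required, 5,283,439 in favor — not approved.

Not approved — the C shares did not give the required vote.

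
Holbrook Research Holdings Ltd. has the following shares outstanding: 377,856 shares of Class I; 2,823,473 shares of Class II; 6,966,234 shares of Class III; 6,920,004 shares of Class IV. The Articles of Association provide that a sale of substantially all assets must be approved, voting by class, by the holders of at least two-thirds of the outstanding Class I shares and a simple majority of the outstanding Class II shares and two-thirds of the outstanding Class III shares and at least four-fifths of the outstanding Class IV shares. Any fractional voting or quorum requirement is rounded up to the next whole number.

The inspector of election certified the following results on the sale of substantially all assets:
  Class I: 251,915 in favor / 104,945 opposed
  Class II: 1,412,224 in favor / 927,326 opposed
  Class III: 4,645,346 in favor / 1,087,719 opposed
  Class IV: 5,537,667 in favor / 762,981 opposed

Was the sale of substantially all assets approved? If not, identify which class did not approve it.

Approved — every class gave the required vote.

Class I: 2/3 of 377856 = 251904; 251,904 required, 251,915 in favor — approved.
Class II: a majority of 2823473 is 1411737; 1,411,737 required, 1,412,224 in favor — approved.
Class III: 2/3 of 6966234 = 4644156; 4,644,156 required, 4,645,346 in favor — approved.
Class IV: 4/5 of 6920004 = 5536003.20, rounded up to 5536004; 5,536,004 required, 5,537,667 in favor — approved.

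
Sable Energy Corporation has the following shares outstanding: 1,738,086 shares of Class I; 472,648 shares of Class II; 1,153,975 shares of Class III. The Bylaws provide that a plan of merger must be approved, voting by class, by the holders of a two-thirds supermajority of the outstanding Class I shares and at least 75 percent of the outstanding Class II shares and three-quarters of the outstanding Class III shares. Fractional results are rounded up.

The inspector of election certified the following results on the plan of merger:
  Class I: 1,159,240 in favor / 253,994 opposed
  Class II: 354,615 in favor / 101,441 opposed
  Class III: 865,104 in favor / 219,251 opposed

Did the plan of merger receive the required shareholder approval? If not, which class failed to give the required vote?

Not approved — the Class III shares did not give the required vote.

Class I: 2/3 of 1738086 = 1158724; 1,158,724 required, 1,159,240 in favor — approved.
Class II: 3/4 of 472648 = 354486; 354,486 required, 354,615 in favor — approved.
Class III: 3/4 of 1153975 = 865481.25, rounded up to 865482; 865,482 required, 865,104 in favor — not approved.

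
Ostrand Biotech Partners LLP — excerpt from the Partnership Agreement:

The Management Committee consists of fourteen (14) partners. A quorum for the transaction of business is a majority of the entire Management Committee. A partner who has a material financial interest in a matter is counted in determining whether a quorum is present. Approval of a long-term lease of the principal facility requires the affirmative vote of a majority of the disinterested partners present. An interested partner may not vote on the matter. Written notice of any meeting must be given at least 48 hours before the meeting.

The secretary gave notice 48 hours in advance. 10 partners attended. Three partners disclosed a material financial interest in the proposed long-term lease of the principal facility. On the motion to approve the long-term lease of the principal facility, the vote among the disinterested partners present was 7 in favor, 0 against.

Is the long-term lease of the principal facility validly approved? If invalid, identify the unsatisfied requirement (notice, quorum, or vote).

Valid — all requirements satisfied.

Notice: 48 hours given; 48 required (48 ≥ 48). Satisfied.
Quorum: 10 present (interested partners count toward quorum); quorum is 8. Satisfied.
Vote: the long-term lease of the principal facility requires a majority of the disinterested partners present (10 − 3 = 7). A majority of 7 is 4, so 4 affirmative votes are needed; 7 voted in favor. Satisfied.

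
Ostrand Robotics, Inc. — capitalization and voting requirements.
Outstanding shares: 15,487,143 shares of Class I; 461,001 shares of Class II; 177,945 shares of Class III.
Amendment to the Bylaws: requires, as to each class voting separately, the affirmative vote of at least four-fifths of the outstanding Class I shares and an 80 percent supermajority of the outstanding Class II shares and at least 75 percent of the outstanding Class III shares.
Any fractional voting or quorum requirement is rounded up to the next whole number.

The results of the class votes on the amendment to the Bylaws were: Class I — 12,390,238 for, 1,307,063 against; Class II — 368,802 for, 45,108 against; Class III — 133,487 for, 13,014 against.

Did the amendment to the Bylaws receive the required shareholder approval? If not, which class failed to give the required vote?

Class I: 4/5 of 15487143 = 12389714.40, rounded up to 12389715; 12,389,715 required, 12,390,238 in favor — approved.
Class II: 4/5 of 461001 = 368800.80, rounded up to 368801; 368,801 required, 368,802 in favor — approved.
Class III: 3/4 of 177945 = 133458.75, rounded up to 133459; 133,459 required, 133,487 in favor — approved.

Approved — every class gave the required vote.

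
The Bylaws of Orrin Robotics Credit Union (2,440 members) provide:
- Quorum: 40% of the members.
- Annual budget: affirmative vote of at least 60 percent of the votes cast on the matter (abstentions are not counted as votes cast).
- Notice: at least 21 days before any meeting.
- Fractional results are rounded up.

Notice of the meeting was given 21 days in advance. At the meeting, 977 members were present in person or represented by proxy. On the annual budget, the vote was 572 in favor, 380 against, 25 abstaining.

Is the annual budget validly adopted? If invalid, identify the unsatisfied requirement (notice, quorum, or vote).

Notice: 21 days given; 21 required. Satisfied.
Quorum: 40% of 2,440 = 976; 977 present. Satisfied.
Vote: requires three-fifths of the votes cast (977 − 25 abstaining = 952); 3/5 of 952 = 571.20, rounded up to 572, so 572 needed; 572 in favor. Satisfied.

Valid — all requirements satisfied.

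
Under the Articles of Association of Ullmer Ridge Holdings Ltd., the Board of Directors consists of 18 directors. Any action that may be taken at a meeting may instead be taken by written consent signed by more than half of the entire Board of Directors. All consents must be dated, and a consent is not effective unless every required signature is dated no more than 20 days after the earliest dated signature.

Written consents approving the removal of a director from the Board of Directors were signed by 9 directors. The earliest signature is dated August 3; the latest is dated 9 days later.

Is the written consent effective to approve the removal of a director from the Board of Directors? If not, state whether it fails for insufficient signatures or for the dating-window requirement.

Signatures required: more than half of 18 — a majority of 18 is 10, so 10 needed; 9 signed. Insufficient.
Dating window: the latest signature is 9 days after the earliest; the limit is 20 days. Within the window.

Not effective — insufficient signatures.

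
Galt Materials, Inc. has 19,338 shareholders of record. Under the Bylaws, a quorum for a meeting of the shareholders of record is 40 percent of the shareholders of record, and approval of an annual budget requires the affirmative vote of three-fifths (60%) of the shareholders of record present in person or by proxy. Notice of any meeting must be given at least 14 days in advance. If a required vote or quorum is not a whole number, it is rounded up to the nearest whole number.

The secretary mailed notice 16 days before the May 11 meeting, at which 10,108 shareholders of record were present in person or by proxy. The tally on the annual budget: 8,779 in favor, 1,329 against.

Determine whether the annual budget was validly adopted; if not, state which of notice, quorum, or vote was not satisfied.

Valid — all requirements satisfied.

Notice: 16 days given; 14 required. Satisfied.
Quorum: 40% of 19,338 = 7,735.20, rounded up to 7,736; 10,108 present. Satisfied.
Vote: requires three-fifths of those present (10,108); 3/5 of 10108 = 6064.80, rounded up to 6065, so 6,065 needed; 8,779 in favor. Satisfied.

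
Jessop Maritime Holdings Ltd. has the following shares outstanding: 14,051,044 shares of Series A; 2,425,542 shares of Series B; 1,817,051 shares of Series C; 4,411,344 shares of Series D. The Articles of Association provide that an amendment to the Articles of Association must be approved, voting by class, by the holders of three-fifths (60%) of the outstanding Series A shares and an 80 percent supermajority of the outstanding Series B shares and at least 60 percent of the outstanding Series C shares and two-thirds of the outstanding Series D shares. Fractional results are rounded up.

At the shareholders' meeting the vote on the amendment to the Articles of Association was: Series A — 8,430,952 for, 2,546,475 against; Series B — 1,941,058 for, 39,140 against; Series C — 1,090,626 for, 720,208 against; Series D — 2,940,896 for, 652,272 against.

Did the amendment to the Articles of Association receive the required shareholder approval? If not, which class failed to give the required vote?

Series A: 3/5 of 14051044 = 8430626.40, rounded up to 8430627; 8,430,627 required, 8,430,952 in favor — approved.
Series B: 4/5 of 2425542 = 1940433.60, rounded up to 1940434; 1,940,434 required, 1,941,058 in favor — approved.
Series C: 3/5 of 1817051 = 1090230.60, rounded up to 1090231; 1,090,231 required, 1,090,626 in favor — approved.
Series D: 2/3 of 4411344 = 2940896; 2,940,896 required, 2,940,896 in favor — approved.

Approved — every class gave the required vote.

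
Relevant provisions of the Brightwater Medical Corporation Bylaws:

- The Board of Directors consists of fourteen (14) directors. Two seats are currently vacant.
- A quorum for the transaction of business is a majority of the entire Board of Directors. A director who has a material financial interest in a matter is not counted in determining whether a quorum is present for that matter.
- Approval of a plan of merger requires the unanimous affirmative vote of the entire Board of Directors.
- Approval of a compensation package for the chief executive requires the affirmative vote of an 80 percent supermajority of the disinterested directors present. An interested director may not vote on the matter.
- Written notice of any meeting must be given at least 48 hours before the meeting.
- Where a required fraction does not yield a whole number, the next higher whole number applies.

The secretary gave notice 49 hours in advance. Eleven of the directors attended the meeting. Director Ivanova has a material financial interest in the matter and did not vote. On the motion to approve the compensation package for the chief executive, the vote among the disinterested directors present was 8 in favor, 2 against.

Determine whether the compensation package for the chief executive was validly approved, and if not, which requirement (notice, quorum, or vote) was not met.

Notice: 49 hours given; 48 required (49 ≥ 48). Satisfied.
Quorum: 11 present, but the 1 interested director does not count, leaving 10. Quorum is 8. Satisfied.
Vote: the compensation package for the chief executive requires four-fifths of the disinterested directors present (11 − 1 = 10). 4/5 of 10 = 8, so 8 affirmative votes are needed; 8 voted in favor. Satisfied.

Valid — all requirements satisfied.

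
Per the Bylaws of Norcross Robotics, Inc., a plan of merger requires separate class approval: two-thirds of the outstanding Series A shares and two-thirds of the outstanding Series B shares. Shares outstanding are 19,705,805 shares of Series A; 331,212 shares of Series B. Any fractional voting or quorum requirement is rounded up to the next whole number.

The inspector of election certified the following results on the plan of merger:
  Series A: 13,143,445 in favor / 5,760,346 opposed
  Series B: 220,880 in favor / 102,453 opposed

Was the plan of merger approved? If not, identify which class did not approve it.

Approved — every class gave the required vote.

Series A: 2/3 of 19705805 = 13137203.33, rounded up to 13137204; 13,137,204 required, 13,143,445 in favor — approved.
Series B: 2/3 of 331212 = 220808; 220,808 required, 220,880 in favor — approved.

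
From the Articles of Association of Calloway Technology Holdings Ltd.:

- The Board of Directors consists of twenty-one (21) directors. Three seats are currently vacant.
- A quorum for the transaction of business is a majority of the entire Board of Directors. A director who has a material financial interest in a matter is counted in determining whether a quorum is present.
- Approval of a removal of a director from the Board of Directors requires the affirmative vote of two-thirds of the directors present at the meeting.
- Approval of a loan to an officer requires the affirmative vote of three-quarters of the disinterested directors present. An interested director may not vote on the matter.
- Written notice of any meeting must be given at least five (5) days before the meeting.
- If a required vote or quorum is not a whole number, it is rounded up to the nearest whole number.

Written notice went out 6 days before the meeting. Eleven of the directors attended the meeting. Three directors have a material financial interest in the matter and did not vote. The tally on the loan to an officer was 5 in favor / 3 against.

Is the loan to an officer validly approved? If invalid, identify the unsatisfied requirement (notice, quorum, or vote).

Invalid — vote requirement not satisfied.

Notice: 6 days given; 5 required (6 ≥ 5). Satisfied.
Quorum: 11 present (interested directors count toward quorum); quorum is 11. Satisfied.
Vote: the loan to an officer requires three-fourths of the disinterested directors present (11 − 3 = 8). 3/4 of 8 = 6, so 6 affirmative votes are needed; 5 voted in favor. Not satisfied.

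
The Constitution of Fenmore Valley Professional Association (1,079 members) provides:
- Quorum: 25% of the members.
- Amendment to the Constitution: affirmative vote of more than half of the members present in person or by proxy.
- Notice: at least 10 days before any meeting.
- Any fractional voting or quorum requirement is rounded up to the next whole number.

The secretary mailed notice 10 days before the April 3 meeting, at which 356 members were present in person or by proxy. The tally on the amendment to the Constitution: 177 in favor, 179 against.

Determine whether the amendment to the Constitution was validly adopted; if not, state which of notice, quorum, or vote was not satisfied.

Invalid — vote requirement not satisfied.

Notice: 10 days given; 10 required. Satisfied.
Quorum: 25% of 1,079 = 269.75, rounded up to 270; 356 present. Satisfied.
Vote: requires a majority of those present (356); a majority of 356 is 179, so 179 needed; 177 in favor. Not satisfied.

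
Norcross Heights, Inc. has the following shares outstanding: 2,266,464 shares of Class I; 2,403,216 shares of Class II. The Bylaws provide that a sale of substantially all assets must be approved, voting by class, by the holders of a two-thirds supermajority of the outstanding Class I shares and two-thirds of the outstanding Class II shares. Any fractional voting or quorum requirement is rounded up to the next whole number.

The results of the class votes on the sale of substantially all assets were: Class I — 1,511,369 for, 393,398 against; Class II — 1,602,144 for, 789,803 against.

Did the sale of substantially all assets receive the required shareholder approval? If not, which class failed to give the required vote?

Class I: 2/3 of 2266464 = 1510976; 1,510,976 required, 1,511,369 in favor — approved.
Class II: 2/3 of 2403216 = 1602144; 1,602,144 required, 1,602,144 in favor — approved.

Approved — every class gave the required vote.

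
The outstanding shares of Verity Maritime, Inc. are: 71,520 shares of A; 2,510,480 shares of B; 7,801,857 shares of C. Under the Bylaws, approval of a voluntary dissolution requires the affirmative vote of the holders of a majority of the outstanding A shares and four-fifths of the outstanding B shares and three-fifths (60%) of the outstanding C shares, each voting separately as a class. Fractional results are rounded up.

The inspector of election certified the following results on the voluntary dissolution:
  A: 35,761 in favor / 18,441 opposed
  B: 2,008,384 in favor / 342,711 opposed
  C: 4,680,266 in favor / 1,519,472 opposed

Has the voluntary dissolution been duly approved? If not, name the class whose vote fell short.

A: a majority of 71520 is 35761; 35,761 required, 35,761 in favor — approved.
B: 4/5 of 2510480 = 2008384; 2,008,384 required, 2,008,384 in favor — approved.
C: 3/5 of 7801857 = 4681114.20, rounded up to 4681115; 4,681,115 required, 4,680,266 in favor — not approved.

Not approved — the C shares did not give the required vote.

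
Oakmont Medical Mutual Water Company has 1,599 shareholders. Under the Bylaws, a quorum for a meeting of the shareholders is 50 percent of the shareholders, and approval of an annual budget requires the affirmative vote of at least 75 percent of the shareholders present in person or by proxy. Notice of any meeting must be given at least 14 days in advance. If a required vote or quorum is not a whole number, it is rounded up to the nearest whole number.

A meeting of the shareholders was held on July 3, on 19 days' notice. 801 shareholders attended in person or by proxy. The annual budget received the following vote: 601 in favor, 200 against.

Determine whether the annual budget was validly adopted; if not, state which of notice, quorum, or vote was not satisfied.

Valid — all requirements satisfied.

Notice: 19 days given; 14 required. Satisfied.
Quorum: 50% of 1,599 = 799.50, rounded up to 800; 801 present. Satisfied.
Vote: requires three-fourths of those present (801); 3/4 of 801 = 600.75, rounded up to 601, so 601 needed; 601 in favor. Satisfied.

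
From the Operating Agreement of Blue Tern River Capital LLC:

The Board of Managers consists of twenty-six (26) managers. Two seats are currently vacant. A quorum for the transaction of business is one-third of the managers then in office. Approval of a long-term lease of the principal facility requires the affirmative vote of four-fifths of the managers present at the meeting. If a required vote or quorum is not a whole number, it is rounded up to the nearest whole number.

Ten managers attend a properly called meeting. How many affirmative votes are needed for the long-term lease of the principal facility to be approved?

8

The long-term lease of the principal facility requires four-fifths of the managers present (10).
4/5 of 10 = 8.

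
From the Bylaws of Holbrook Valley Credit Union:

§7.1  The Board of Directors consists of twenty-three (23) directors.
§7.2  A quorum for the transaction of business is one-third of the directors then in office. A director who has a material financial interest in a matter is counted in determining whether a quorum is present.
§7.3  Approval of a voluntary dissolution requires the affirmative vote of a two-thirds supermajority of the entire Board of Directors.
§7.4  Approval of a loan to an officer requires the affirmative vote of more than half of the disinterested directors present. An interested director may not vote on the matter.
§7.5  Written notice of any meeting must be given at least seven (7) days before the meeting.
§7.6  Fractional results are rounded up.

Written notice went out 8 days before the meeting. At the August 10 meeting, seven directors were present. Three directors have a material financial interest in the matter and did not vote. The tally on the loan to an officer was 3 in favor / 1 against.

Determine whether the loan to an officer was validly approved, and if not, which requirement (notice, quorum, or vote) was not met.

Notice: 8 days given; 7 required (8 ≥ 7). Satisfied.
Quorum: 7 present (interested directors count toward quorum); quorum is 8. Not satisfied.
Vote: the loan to an officer requires a majority of the disinterested directors present (7 − 3 = 4). A majority of 4 is 3, so 3 affirmative votes are needed; 3 voted in favor. Satisfied. (Moot — without a quorum no business can be validly transacted.)

Invalid — quorum requirement not satisfied.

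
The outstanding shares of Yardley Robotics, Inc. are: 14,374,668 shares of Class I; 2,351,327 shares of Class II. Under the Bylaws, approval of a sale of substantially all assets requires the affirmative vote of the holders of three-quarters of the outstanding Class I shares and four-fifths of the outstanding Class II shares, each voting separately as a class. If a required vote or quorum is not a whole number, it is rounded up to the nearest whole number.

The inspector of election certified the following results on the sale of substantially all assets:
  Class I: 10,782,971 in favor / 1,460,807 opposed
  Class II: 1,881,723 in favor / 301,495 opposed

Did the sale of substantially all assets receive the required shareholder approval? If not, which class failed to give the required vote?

Class I: 3/4 of 14374668 = 10781001; 10,781,001 required, 10,782,971 in favor — approved.
Class II: 4/5 of 2351327 = 1881061.60, rounded up to 1881062; 1,881,062 required, 1,881,723 in favor — approved.

Approved — every class gave the required vote.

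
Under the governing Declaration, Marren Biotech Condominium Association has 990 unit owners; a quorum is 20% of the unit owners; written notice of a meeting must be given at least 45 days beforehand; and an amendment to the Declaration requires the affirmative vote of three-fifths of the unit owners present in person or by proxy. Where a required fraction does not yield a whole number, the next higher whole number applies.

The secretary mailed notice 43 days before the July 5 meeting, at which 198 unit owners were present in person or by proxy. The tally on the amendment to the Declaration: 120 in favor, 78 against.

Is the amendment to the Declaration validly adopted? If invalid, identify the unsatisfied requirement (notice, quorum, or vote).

Notice: 43 days given; 45 required. Not satisfied.
Quorum: 20% of 990 = 198; 198 present. Satisfied.
Vote: requires three-fifths of those present (198); 3/5 of 198 = 118.80, rounded up to 119, so 119 needed; 120 in favor. Satisfied.

Invalid — notice requirement not satisfied.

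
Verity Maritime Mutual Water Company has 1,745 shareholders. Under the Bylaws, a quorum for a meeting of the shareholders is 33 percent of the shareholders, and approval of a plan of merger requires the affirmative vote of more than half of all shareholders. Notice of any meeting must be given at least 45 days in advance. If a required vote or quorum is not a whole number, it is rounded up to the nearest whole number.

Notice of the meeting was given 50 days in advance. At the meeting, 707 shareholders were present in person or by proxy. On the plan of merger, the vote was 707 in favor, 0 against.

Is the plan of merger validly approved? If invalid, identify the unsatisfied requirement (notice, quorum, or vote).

Invalid — vote requirement not satisfied.

Notice: 50 days given; 45 required. Satisfied.
Quorum: 33% of 1,745 = 575.85, rounded up to 576; 707 present. Satisfied.
Vote: requires a majority of all shareholders (1,745); a majority of 1745 is 873, so 873 needed; 707 in favor. Not satisfied.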